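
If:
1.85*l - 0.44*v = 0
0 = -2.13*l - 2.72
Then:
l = -1.28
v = -5.37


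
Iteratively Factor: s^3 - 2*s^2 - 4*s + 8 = (s - 2)*(s^2 - 4) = (s - 2)^2*(s + 2)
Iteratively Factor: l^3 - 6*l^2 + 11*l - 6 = (l - 1)*(l^2 - 5*l + 6) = (l - 3)*(l - 1)*(l - 2)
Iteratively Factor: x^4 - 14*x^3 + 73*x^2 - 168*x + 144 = (x - 4)*(x^3 - 10*x^2 + 33*x - 36) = (x - 4)*(x - 3)*(x^2 - 7*x + 12) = (x - 4)^2*(x - 3)*(x - 3)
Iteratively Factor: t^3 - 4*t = (t + 2)*(t^2 - 2*t) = (t - 2)*(t + 2)*(t)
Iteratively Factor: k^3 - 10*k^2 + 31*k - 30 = (k - 2)*(k^2 - 8*k + 15) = (k - 5)*(k - 2)*(k - 3)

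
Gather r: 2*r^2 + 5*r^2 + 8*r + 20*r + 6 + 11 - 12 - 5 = 7*r^2 + 28*r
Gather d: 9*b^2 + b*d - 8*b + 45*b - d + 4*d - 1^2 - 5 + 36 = 9*b^2 + 37*b + d*(b + 3) + 30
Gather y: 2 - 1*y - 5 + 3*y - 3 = 2*y - 6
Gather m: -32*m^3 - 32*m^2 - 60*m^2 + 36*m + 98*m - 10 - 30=-32*m^3 - 92*m^2 + 134*m - 40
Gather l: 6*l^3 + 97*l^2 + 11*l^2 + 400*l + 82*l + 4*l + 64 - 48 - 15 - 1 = 6*l^3 + 108*l^2 + 486*l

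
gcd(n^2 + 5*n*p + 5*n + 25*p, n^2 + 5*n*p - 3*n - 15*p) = n + 5*p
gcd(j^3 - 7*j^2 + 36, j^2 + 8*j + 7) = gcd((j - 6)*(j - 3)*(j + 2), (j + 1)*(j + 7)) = 1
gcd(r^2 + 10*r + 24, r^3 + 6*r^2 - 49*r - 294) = r + 6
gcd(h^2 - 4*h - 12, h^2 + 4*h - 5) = 1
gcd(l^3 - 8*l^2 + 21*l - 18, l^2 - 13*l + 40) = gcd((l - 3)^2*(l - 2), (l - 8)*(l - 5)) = 1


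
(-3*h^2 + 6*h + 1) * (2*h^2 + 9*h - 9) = -6*h^4 - 15*h^3 + 83*h^2 - 45*h - 9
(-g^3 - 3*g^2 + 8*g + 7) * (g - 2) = -g^4 - g^3 + 14*g^2 - 9*g - 14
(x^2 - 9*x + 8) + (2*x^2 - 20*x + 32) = 3*x^2 - 29*x + 40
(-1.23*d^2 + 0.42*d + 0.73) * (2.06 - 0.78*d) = 0.9594*d^3 - 2.8614*d^2 + 0.2958*d + 1.5038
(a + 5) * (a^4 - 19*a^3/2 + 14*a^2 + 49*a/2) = a^5 - 9*a^4/2 - 67*a^3/2 + 189*a^2/2 + 245*a/2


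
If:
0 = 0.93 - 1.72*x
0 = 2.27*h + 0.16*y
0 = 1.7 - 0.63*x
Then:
No Solution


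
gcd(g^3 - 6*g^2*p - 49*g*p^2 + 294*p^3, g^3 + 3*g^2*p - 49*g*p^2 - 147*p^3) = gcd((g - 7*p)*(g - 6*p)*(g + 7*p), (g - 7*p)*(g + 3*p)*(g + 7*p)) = -g^2 + 49*p^2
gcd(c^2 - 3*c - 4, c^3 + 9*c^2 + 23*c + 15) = c + 1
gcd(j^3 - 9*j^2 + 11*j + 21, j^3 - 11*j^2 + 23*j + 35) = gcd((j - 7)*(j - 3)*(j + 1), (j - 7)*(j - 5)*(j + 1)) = j^2 - 6*j - 7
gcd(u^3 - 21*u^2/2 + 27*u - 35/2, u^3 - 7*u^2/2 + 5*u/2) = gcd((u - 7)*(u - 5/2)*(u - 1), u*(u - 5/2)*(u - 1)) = u^2 - 7*u/2 + 5/2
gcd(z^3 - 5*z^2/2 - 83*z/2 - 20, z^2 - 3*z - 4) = 1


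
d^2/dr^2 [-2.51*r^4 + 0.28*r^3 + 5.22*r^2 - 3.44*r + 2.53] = -30.12*r^2 + 1.68*r + 10.44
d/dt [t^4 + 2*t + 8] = 4*t^3 + 2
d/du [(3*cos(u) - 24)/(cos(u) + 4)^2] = 3*(cos(u) - 20)*sin(u)/(cos(u) + 4)^3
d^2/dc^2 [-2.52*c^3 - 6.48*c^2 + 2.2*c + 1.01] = -15.12*c - 12.96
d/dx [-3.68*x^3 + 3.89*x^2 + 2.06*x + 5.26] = -11.04*x^2 + 7.78*x + 2.06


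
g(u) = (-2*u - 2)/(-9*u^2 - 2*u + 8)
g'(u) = (-2*u - 2)*(18*u + 2)/(-9*u^2 - 2*u + 8)^2 - 2/(-9*u^2 - 2*u + 8)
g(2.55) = 0.13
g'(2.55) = -0.07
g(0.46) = -0.56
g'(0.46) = -1.51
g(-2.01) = -0.08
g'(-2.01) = -0.03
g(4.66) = 0.06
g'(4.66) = -0.01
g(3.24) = 0.09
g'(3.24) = -0.04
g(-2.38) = -0.07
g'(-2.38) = -0.02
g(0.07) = -0.27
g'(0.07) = -0.37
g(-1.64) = -0.10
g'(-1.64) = -0.06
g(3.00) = 0.10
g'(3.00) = -0.05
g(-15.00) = -0.01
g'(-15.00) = 0.00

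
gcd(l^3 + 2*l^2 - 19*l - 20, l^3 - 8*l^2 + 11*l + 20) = l^2 - 3*l - 4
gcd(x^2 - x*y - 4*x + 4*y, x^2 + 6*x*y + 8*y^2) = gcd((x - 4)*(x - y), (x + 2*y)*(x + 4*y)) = 1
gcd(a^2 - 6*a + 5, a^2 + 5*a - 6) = a - 1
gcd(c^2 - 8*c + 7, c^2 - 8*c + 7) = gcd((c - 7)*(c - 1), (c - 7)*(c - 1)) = c^2 - 8*c + 7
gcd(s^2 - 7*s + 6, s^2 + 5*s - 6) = s - 1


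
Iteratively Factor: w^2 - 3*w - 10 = (w - 5)*(w + 2)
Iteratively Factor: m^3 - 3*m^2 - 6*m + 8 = (m - 1)*(m^2 - 2*m - 8) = (m - 4)*(m - 1)*(m + 2)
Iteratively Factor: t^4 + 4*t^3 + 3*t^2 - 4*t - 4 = (t + 1)*(t^3 + 3*t^2 - 4) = (t - 1)*(t + 1)*(t^2 + 4*t + 4) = (t - 1)*(t + 1)*(t + 2)*(t + 2)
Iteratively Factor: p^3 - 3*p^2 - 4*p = (p - 4)*(p^2 + p) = p*(p - 4)*(p + 1)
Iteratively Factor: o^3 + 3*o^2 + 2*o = (o)*(o^2 + 3*o + 2) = o*(o + 2)*(o + 1)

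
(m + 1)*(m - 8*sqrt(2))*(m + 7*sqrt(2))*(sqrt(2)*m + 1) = sqrt(2)*m^4 - m^3 + sqrt(2)*m^3 - 113*sqrt(2)*m^2 - m^2 - 113*sqrt(2)*m - 112*m - 112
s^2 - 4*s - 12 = (s - 6)*(s + 2)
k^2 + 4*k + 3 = (k + 1)*(k + 3)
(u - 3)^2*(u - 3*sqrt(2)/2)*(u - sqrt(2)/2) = u^4 - 6*u^3 - 2*sqrt(2)*u^3 + 21*u^2/2 + 12*sqrt(2)*u^2 - 18*sqrt(2)*u - 9*u + 27/2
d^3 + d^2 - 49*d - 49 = (d - 7)*(d + 1)*(d + 7)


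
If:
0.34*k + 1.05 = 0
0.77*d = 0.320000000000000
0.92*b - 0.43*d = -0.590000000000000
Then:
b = -0.45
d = 0.42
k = -3.09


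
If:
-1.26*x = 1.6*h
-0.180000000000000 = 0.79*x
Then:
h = 0.18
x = -0.23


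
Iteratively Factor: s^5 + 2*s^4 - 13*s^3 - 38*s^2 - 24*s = (s)*(s^4 + 2*s^3 - 13*s^2 - 38*s - 24) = s*(s + 2)*(s^3 - 13*s - 12) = s*(s - 4)*(s + 2)*(s^2 + 4*s + 3) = s*(s - 4)*(s + 2)*(s + 3)*(s + 1)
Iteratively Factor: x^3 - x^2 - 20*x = (x)*(x^2 - x - 20) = x*(x - 5)*(x + 4)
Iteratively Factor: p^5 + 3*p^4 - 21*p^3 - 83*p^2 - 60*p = (p + 4)*(p^4 - p^3 - 17*p^2 - 15*p) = p*(p + 4)*(p^3 - p^2 - 17*p - 15) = p*(p - 5)*(p + 4)*(p^2 + 4*p + 3) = p*(p - 5)*(p + 3)*(p + 4)*(p + 1)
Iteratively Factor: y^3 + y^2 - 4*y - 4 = (y + 2)*(y^2 - y - 2) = (y - 2)*(y + 2)*(y + 1)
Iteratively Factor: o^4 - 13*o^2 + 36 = (o + 3)*(o^3 - 3*o^2 - 4*o + 12) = (o - 3)*(o + 3)*(o^2 - 4) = (o - 3)*(o + 2)*(o + 3)*(o - 2)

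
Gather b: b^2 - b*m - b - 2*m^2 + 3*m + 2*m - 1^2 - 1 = b^2 + b*(-m - 1) - 2*m^2 + 5*m - 2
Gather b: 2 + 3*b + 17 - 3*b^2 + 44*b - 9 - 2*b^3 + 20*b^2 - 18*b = -2*b^3 + 17*b^2 + 29*b + 10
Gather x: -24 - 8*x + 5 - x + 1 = -9*x - 18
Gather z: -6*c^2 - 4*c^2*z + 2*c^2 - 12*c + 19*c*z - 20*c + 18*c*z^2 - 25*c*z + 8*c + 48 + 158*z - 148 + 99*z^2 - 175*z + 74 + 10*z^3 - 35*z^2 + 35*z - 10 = -4*c^2 - 24*c + 10*z^3 + z^2*(18*c + 64) + z*(-4*c^2 - 6*c + 18) - 36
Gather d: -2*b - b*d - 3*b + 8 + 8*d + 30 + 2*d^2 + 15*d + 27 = -5*b + 2*d^2 + d*(23 - b) + 65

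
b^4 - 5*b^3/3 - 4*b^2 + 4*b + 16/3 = (b - 2)^2*(b + 1)*(b + 4/3)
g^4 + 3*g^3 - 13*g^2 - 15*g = g*(g - 3)*(g + 1)*(g + 5)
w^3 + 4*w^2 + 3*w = w*(w + 1)*(w + 3)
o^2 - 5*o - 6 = (o - 6)*(o + 1)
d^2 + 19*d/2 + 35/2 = (d + 5/2)*(d + 7)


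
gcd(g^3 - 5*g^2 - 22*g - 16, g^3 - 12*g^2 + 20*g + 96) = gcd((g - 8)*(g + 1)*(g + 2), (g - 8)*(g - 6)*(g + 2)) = g^2 - 6*g - 16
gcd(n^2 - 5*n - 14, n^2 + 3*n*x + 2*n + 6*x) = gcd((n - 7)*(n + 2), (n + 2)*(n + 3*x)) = n + 2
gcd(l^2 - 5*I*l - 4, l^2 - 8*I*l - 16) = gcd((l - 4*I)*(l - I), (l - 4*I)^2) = l - 4*I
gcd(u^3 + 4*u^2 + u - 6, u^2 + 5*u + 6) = u^2 + 5*u + 6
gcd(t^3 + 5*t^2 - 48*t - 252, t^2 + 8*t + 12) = t + 6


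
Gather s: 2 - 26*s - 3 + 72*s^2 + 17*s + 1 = 72*s^2 - 9*s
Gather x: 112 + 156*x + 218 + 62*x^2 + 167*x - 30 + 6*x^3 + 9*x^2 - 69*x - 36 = 6*x^3 + 71*x^2 + 254*x + 264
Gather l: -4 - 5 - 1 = -10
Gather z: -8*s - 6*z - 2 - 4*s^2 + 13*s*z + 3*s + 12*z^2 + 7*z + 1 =-4*s^2 - 5*s + 12*z^2 + z*(13*s + 1) - 1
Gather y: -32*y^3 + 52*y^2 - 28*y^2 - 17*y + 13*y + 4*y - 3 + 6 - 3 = -32*y^3 + 24*y^2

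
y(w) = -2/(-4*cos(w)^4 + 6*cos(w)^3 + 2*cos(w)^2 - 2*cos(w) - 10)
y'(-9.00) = 0.09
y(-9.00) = 0.14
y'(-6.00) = -0.04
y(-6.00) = 0.24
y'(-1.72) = -0.05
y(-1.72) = 0.21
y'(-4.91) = 0.01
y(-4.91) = 0.19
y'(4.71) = -0.04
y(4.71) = 0.20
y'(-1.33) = -0.00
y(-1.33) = 0.19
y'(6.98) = -0.07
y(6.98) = 0.22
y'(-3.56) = -0.09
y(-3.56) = 0.14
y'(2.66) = -0.10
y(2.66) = 0.15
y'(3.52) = 0.08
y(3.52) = 0.14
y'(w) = -2*(-16*sin(w)*cos(w)^3 + 18*sin(w)*cos(w)^2 + 4*sin(w)*cos(w) - 2*sin(w))/(-4*cos(w)^4 + 6*cos(w)^3 + 2*cos(w)^2 - 2*cos(w) - 10)^2 = (8*cos(w)^3 - 9*cos(w)^2 - 2*cos(w) + 1)*sin(w)/(2*cos(w)^4 - 3*cos(w)^3 - cos(w)^2 + cos(w) + 5)^2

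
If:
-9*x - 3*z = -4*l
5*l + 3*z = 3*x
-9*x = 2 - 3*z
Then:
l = -4/19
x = -3/19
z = 11/57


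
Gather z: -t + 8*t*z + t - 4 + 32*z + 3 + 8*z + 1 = z*(8*t + 40)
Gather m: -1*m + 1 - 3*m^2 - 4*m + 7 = -3*m^2 - 5*m + 8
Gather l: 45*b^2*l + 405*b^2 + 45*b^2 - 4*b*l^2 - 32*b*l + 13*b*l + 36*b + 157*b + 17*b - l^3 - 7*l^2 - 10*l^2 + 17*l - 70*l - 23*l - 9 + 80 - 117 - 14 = 450*b^2 + 210*b - l^3 + l^2*(-4*b - 17) + l*(45*b^2 - 19*b - 76) - 60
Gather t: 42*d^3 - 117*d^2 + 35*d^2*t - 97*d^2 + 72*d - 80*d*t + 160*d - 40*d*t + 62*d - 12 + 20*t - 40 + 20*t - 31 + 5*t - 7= 42*d^3 - 214*d^2 + 294*d + t*(35*d^2 - 120*d + 45) - 90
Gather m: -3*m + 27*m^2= 27*m^2 - 3*m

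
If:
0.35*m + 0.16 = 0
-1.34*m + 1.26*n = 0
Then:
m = -0.46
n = -0.49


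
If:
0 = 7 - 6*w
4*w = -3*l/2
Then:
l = -28/9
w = 7/6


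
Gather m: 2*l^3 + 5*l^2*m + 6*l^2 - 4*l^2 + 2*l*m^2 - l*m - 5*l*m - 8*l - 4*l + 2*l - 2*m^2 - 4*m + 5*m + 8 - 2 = 2*l^3 + 2*l^2 - 10*l + m^2*(2*l - 2) + m*(5*l^2 - 6*l + 1) + 6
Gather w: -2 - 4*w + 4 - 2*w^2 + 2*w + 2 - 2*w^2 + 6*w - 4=-4*w^2 + 4*w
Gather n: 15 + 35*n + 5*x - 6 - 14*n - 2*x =21*n + 3*x + 9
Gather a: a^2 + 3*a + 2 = a^2 + 3*a + 2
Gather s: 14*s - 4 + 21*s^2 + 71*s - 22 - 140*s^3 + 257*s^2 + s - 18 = -140*s^3 + 278*s^2 + 86*s - 44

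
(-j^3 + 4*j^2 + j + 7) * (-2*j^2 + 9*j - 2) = 2*j^5 - 17*j^4 + 36*j^3 - 13*j^2 + 61*j - 14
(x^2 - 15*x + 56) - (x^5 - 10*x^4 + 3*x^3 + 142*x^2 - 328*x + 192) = -x^5 + 10*x^4 - 3*x^3 - 141*x^2 + 313*x - 136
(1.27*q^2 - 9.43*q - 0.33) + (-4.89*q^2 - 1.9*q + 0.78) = -3.62*q^2 - 11.33*q + 0.45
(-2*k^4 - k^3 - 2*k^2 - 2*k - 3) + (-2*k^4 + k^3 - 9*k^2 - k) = -4*k^4 - 11*k^2 - 3*k - 3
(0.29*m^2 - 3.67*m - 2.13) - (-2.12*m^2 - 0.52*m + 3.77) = 2.41*m^2 - 3.15*m - 5.9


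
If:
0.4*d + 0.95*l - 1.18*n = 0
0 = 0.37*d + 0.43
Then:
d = -1.16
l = 1.24210526315789*n + 0.489331436699858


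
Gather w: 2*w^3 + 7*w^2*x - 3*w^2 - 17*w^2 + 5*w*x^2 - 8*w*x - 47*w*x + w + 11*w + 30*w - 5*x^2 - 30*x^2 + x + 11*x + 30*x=2*w^3 + w^2*(7*x - 20) + w*(5*x^2 - 55*x + 42) - 35*x^2 + 42*x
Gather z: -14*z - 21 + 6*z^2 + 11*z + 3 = 6*z^2 - 3*z - 18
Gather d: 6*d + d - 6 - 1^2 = 7*d - 7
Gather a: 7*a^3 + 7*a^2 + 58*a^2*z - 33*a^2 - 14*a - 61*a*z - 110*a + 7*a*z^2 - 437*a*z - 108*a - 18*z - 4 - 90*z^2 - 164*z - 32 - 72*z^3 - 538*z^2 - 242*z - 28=7*a^3 + a^2*(58*z - 26) + a*(7*z^2 - 498*z - 232) - 72*z^3 - 628*z^2 - 424*z - 64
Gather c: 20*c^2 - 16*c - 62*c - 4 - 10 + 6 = 20*c^2 - 78*c - 8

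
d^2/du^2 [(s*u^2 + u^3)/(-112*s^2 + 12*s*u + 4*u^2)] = s^2*(-392*s^3 - 1176*s^2*u + 84*s*u^2 - 17*u^3)/(21952*s^6 - 7056*s^5*u - 1596*s^4*u^2 + 477*s^3*u^3 + 57*s^2*u^4 - 9*s*u^5 - u^6)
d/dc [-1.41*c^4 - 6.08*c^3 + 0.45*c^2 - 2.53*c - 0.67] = -5.64*c^3 - 18.24*c^2 + 0.9*c - 2.53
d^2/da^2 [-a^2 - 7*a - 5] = -2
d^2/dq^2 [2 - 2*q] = 0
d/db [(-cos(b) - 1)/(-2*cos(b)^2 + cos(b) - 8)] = (4*cos(b) + cos(2*b) - 8)*sin(b)/(-cos(b) + cos(2*b) + 9)^2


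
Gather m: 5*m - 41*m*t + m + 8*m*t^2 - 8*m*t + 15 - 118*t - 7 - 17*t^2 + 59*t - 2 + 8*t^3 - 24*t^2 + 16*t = m*(8*t^2 - 49*t + 6) + 8*t^3 - 41*t^2 - 43*t + 6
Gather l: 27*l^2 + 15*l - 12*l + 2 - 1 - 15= 27*l^2 + 3*l - 14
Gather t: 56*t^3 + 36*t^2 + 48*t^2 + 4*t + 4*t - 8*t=56*t^3 + 84*t^2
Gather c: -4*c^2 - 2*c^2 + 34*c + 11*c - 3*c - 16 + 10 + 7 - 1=-6*c^2 + 42*c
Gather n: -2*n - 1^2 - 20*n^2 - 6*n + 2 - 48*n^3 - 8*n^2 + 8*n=-48*n^3 - 28*n^2 + 1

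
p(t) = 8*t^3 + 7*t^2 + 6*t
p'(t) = 24*t^2 + 14*t + 6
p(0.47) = 5.20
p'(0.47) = 17.88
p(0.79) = 13.05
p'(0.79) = 32.04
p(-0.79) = -4.32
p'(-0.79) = 9.92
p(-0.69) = -3.44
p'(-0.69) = 7.77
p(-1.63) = -25.83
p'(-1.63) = 46.95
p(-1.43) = -17.66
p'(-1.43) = 35.06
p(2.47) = 178.08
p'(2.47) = 187.00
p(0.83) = 14.38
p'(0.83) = 34.15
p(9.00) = 6453.00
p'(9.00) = 2076.00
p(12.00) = 14904.00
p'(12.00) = 3630.00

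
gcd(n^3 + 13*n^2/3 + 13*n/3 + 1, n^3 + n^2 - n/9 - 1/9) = n^2 + 4*n/3 + 1/3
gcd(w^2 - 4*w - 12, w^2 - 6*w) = w - 6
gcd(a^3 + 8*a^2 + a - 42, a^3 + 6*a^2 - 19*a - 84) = a^2 + 10*a + 21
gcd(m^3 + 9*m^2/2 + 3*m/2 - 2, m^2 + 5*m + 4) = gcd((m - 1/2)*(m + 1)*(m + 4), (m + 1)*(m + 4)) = m^2 + 5*m + 4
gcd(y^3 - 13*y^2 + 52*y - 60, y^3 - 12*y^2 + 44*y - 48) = y^2 - 8*y + 12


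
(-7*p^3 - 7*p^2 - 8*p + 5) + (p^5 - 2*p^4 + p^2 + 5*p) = p^5 - 2*p^4 - 7*p^3 - 6*p^2 - 3*p + 5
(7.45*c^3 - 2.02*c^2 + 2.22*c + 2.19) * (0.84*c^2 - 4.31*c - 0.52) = 6.258*c^5 - 33.8063*c^4 + 6.697*c^3 - 6.6782*c^2 - 10.5933*c - 1.1388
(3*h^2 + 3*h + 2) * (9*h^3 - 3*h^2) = 27*h^5 + 18*h^4 + 9*h^3 - 6*h^2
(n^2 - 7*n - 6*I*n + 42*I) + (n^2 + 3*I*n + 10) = 2*n^2 - 7*n - 3*I*n + 10 + 42*I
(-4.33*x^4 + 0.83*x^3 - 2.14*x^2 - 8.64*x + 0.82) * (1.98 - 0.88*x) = 3.8104*x^5 - 9.3038*x^4 + 3.5266*x^3 + 3.366*x^2 - 17.8288*x + 1.6236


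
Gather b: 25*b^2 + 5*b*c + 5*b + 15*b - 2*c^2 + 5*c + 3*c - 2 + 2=25*b^2 + b*(5*c + 20) - 2*c^2 + 8*c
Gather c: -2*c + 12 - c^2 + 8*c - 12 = -c^2 + 6*c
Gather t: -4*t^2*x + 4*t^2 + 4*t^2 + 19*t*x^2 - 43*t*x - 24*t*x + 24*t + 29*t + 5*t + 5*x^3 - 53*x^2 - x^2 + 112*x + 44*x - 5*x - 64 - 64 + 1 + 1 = t^2*(8 - 4*x) + t*(19*x^2 - 67*x + 58) + 5*x^3 - 54*x^2 + 151*x - 126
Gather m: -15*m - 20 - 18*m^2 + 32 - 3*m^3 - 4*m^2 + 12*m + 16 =-3*m^3 - 22*m^2 - 3*m + 28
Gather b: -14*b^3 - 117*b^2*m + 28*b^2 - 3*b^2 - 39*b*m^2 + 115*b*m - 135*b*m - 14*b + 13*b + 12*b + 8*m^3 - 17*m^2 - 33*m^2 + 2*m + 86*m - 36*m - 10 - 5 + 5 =-14*b^3 + b^2*(25 - 117*m) + b*(-39*m^2 - 20*m + 11) + 8*m^3 - 50*m^2 + 52*m - 10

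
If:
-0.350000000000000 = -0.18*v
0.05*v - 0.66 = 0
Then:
No Solution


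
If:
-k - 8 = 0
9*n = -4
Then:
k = -8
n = -4/9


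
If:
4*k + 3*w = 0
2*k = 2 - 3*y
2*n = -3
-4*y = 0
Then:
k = 1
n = -3/2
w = -4/3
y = 0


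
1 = 1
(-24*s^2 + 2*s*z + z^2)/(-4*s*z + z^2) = (6*s + z)/z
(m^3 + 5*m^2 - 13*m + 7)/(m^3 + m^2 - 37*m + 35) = (m - 1)/(m - 5)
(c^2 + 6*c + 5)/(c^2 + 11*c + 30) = (c + 1)/(c + 6)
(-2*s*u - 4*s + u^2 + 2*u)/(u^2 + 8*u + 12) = (-2*s + u)/(u + 6)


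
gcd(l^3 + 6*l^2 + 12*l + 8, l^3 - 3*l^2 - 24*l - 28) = l^2 + 4*l + 4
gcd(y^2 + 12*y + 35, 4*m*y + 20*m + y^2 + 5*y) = y + 5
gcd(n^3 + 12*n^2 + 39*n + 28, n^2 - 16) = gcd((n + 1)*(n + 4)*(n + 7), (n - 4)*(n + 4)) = n + 4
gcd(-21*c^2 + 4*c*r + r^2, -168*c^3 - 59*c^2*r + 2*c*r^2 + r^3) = 7*c + r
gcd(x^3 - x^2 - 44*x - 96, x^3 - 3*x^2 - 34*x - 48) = x^2 - 5*x - 24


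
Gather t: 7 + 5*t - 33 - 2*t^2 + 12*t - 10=-2*t^2 + 17*t - 36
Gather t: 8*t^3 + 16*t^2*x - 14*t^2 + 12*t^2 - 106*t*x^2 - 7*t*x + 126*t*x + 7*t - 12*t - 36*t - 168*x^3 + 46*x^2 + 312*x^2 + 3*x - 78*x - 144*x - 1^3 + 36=8*t^3 + t^2*(16*x - 2) + t*(-106*x^2 + 119*x - 41) - 168*x^3 + 358*x^2 - 219*x + 35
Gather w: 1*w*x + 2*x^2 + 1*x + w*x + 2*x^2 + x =2*w*x + 4*x^2 + 2*x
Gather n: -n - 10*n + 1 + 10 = 11 - 11*n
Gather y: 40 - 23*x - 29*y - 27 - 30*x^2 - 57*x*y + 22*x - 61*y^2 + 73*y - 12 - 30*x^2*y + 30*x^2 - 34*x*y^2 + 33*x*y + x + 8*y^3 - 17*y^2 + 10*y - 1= 8*y^3 + y^2*(-34*x - 78) + y*(-30*x^2 - 24*x + 54)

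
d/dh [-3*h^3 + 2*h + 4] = 2 - 9*h^2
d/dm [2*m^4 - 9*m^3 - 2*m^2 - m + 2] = 8*m^3 - 27*m^2 - 4*m - 1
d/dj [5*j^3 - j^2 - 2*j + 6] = 15*j^2 - 2*j - 2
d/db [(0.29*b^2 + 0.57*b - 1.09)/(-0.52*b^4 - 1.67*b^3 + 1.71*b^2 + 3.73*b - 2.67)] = (0.3016*b^5 + 1.3735*b^4 - 0.363400000000001*b^3 - 5.3539*b^2 + 2.1792*b + 2.5438)/(0.2704*b^8 + 1.7368*b^7 + 1.0105*b^6 - 9.5906*b^5 - 6.7573*b^4 + 21.6744*b^3 + 4.7815*b^2 - 19.9182*b + 7.1289)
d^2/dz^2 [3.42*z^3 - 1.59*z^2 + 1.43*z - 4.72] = 20.52*z - 3.18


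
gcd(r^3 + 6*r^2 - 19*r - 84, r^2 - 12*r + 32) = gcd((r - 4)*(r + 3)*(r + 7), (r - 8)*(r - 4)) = r - 4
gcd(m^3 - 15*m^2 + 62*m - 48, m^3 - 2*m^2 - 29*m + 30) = m^2 - 7*m + 6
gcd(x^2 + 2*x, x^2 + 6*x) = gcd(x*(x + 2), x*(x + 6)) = x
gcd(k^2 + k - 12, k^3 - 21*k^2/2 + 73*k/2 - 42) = k - 3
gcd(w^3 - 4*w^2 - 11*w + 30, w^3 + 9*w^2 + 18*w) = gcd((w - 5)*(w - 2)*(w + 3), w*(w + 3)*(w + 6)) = w + 3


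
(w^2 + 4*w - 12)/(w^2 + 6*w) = (w - 2)/w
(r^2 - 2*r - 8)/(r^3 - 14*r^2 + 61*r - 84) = (r + 2)/(r^2 - 10*r + 21)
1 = 1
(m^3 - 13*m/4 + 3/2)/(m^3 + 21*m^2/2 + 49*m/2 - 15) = (m^2 + m/2 - 3)/(m^2 + 11*m + 30)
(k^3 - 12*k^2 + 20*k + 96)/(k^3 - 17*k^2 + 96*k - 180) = (k^2 - 6*k - 16)/(k^2 - 11*k + 30)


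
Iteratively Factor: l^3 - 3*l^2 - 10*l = (l)*(l^2 - 3*l - 10) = l*(l + 2)*(l - 5)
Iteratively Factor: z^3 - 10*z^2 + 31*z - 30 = (z - 5)*(z^2 - 5*z + 6) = (z - 5)*(z - 2)*(z - 3)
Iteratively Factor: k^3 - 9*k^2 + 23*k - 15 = (k - 3)*(k^2 - 6*k + 5) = (k - 5)*(k - 3)*(k - 1)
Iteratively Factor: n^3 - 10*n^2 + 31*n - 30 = (n - 2)*(n^2 - 8*n + 15) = (n - 5)*(n - 2)*(n - 3)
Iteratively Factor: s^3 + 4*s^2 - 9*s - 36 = (s + 3)*(s^2 + s - 12) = (s + 3)*(s + 4)*(s - 3)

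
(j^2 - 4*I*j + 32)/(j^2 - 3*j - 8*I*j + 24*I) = (j + 4*I)/(j - 3)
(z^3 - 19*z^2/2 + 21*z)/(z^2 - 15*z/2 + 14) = z*(z - 6)/(z - 4)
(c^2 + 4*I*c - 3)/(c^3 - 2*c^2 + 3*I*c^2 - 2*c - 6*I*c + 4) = (c + 3*I)/(c^2 + 2*c*(-1 + I) - 4*I)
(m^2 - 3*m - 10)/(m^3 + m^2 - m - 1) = (m^2 - 3*m - 10)/(m^3 + m^2 - m - 1)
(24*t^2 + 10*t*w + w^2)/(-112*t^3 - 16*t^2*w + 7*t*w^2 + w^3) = (-6*t - w)/(28*t^2 - 3*t*w - w^2)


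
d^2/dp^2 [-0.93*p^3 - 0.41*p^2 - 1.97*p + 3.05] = -5.58*p - 0.82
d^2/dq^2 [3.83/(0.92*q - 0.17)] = 6.483424/(0.92*q - 0.17)^3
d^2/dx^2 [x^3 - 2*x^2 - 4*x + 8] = 6*x - 4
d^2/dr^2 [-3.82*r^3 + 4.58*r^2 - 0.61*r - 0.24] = 9.16 - 22.92*r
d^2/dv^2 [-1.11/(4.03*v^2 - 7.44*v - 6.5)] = (-36.054798*v^2 + 66.562704*v + 1.11*(8.06*v - 7.44)*(16.12*v - 14.88) + 58.1529)/(-4.03*v^2 + 7.44*v + 6.5)^3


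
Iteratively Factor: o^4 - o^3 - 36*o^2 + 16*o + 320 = (o + 4)*(o^3 - 5*o^2 - 16*o + 80) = (o - 5)*(o + 4)*(o^2 - 16) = (o - 5)*(o + 4)^2*(o - 4)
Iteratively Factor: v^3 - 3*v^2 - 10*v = (v - 5)*(v^2 + 2*v) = (v - 5)*(v + 2)*(v)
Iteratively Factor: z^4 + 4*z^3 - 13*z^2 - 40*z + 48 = (z - 3)*(z^3 + 7*z^2 + 8*z - 16) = (z - 3)*(z - 1)*(z^2 + 8*z + 16) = (z - 3)*(z - 1)*(z + 4)*(z + 4)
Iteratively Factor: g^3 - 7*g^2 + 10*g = (g)*(g^2 - 7*g + 10) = g*(g - 5)*(g - 2)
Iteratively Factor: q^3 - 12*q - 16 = (q - 4)*(q^2 + 4*q + 4) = (q - 4)*(q + 2)*(q + 2)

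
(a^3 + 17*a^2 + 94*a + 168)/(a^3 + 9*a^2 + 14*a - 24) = (a + 7)/(a - 1)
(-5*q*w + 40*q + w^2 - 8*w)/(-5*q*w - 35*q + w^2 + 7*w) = (w - 8)/(w + 7)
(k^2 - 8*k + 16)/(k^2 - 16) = (k - 4)/(k + 4)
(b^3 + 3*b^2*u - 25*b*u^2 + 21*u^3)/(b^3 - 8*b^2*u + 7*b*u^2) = (-b^2 - 4*b*u + 21*u^2)/(b*(-b + 7*u))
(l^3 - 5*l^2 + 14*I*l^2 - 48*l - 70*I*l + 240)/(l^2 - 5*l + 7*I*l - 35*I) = (l^2 + 14*I*l - 48)/(l + 7*I)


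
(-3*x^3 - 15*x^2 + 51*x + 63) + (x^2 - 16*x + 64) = -3*x^3 - 14*x^2 + 35*x + 127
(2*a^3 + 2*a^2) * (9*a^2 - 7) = 18*a^5 + 18*a^4 - 14*a^3 - 14*a^2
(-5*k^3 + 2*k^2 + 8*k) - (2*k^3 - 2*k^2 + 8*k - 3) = -7*k^3 + 4*k^2 + 3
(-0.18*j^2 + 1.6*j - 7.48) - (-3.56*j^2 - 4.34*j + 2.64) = 3.38*j^2 + 5.94*j - 10.12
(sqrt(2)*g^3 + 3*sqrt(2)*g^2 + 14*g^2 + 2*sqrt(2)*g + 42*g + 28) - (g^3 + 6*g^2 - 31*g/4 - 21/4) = -g^3 + sqrt(2)*g^3 + 3*sqrt(2)*g^2 + 8*g^2 + 2*sqrt(2)*g + 199*g/4 + 133/4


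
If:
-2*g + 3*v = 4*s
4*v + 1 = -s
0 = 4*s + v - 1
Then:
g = -7/6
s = 1/3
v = -1/3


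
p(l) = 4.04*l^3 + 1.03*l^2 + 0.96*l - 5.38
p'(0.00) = 0.96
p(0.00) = -5.38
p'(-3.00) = 103.86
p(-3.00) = -108.07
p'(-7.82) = 726.02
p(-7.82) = -1881.88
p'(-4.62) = 250.14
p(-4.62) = -386.22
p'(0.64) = 7.24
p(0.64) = -3.28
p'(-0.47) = 2.67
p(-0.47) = -6.02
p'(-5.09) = 304.48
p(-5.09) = -516.34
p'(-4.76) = 265.76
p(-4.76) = -422.33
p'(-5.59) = 368.17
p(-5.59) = -684.26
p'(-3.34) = 129.29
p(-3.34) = -147.63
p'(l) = 12.12*l^2 + 2.06*l + 0.96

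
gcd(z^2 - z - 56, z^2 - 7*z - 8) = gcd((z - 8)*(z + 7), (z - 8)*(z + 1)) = z - 8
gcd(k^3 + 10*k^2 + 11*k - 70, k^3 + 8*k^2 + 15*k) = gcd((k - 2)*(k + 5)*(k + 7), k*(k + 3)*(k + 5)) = k + 5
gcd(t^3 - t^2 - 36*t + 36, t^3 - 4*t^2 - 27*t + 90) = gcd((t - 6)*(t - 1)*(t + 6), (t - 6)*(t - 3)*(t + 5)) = t - 6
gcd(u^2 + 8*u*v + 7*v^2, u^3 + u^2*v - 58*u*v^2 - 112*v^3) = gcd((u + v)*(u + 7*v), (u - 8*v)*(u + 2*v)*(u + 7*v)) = u + 7*v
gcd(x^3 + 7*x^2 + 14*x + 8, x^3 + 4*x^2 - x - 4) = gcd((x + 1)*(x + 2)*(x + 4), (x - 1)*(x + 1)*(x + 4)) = x^2 + 5*x + 4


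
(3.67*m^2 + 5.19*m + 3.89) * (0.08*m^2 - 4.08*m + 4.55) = 0.2936*m^4 - 14.5584*m^3 - 4.1655*m^2 + 7.7433*m + 17.6995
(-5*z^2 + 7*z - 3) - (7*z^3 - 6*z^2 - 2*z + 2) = -7*z^3 + z^2 + 9*z - 5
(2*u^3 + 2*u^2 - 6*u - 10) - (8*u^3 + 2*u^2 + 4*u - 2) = -6*u^3 - 10*u - 8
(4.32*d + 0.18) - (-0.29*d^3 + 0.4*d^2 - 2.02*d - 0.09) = 0.29*d^3 - 0.4*d^2 + 6.34*d + 0.27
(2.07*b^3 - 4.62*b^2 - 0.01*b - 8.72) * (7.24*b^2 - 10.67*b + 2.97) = 14.9868*b^5 - 55.5357*b^4 + 55.3709*b^3 - 76.7475*b^2 + 93.0127*b - 25.8984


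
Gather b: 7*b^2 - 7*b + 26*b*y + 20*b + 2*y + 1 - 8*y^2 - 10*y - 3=7*b^2 + b*(26*y + 13) - 8*y^2 - 8*y - 2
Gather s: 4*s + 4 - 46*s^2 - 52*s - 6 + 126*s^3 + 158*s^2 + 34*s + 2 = 126*s^3 + 112*s^2 - 14*s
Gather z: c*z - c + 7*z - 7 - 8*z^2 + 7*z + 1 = -c - 8*z^2 + z*(c + 14) - 6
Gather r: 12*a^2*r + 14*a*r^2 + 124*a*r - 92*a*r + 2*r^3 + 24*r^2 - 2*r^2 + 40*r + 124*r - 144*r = 2*r^3 + r^2*(14*a + 22) + r*(12*a^2 + 32*a + 20)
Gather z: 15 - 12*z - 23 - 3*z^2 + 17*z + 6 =-3*z^2 + 5*z - 2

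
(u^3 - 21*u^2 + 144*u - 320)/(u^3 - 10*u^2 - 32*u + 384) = (u - 5)/(u + 6)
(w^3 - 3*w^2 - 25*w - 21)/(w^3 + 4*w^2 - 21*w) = (w^3 - 3*w^2 - 25*w - 21)/(w*(w^2 + 4*w - 21))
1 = 1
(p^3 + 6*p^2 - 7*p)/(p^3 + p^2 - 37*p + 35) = p/(p - 5)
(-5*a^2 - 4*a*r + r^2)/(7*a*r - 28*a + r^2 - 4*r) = (-5*a^2 - 4*a*r + r^2)/(7*a*r - 28*a + r^2 - 4*r)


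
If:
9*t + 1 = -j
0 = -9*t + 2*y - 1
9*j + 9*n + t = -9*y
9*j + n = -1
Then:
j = -164/1379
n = 97/1379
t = -135/1379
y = 82/1379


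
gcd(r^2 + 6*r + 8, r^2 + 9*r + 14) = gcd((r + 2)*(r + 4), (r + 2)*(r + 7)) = r + 2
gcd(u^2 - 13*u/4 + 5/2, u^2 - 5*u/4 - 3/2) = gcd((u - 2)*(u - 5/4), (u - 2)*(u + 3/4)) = u - 2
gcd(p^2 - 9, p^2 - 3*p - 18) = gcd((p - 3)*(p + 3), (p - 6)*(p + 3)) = p + 3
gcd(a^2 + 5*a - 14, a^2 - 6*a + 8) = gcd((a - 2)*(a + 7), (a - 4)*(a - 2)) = a - 2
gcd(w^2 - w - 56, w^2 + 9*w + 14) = w + 7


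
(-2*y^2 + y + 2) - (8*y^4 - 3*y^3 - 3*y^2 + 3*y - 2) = -8*y^4 + 3*y^3 + y^2 - 2*y + 4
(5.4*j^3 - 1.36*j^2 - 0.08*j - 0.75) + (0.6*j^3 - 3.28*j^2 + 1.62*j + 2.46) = 6.0*j^3 - 4.64*j^2 + 1.54*j + 1.71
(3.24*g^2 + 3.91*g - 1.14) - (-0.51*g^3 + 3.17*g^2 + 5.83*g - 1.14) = 0.51*g^3 + 0.0700000000000003*g^2 - 1.92*g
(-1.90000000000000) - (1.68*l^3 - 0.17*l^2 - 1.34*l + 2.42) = -1.68*l^3 + 0.17*l^2 + 1.34*l - 4.32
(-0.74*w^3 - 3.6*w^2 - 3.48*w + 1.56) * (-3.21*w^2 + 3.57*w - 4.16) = 2.3754*w^5 + 8.9142*w^4 + 1.3972*w^3 - 2.4552*w^2 + 20.046*w - 6.4896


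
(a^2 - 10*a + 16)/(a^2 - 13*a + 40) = (a - 2)/(a - 5)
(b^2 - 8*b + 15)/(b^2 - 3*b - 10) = (b - 3)/(b + 2)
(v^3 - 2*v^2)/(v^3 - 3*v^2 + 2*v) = v/(v - 1)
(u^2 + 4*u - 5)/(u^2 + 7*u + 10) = (u - 1)/(u + 2)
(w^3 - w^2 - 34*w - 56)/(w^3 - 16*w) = (w^2 - 5*w - 14)/(w*(w - 4))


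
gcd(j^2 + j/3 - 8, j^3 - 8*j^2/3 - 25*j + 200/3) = j - 8/3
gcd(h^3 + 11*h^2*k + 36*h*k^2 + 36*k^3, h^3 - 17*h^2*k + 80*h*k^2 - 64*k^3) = 1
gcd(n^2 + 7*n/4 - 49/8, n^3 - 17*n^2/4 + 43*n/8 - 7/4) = n - 7/4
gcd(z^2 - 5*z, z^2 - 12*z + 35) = z - 5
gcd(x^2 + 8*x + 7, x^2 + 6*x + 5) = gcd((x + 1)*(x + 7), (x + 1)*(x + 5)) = x + 1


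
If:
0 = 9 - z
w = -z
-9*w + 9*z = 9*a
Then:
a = 18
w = -9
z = 9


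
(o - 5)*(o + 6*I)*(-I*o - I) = -I*o^3 + 6*o^2 + 4*I*o^2 - 24*o + 5*I*o - 30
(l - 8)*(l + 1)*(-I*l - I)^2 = -l^4 + 5*l^3 + 21*l^2 + 23*l + 8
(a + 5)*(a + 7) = a^2 + 12*a + 35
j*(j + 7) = j^2 + 7*j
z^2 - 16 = (z - 4)*(z + 4)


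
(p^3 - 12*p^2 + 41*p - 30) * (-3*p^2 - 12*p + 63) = -3*p^5 + 24*p^4 + 84*p^3 - 1158*p^2 + 2943*p - 1890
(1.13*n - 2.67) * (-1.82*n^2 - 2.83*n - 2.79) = -2.0566*n^3 + 1.6615*n^2 + 4.4034*n + 7.4493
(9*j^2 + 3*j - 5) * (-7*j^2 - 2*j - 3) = -63*j^4 - 39*j^3 + 2*j^2 + j + 15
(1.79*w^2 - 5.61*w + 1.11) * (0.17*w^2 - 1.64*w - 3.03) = 0.3043*w^4 - 3.8893*w^3 + 3.9654*w^2 + 15.1779*w - 3.3633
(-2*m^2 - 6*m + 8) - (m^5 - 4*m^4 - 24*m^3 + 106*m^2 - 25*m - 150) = -m^5 + 4*m^4 + 24*m^3 - 108*m^2 + 19*m + 158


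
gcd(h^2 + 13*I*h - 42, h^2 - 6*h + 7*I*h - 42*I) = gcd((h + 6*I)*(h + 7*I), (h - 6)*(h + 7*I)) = h + 7*I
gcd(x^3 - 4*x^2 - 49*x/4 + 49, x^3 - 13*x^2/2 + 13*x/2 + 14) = x^2 - 15*x/2 + 14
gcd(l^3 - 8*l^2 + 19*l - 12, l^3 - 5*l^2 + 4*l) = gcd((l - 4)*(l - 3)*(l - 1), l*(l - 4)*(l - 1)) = l^2 - 5*l + 4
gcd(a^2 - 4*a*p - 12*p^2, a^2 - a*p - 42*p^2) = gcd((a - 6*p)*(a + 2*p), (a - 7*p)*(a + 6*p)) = 1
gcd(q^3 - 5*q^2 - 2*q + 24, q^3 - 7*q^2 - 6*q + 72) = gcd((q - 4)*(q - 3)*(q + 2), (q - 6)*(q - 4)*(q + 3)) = q - 4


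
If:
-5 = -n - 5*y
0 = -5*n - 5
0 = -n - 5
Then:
No Solution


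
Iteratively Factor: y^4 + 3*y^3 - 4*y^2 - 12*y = (y - 2)*(y^3 + 5*y^2 + 6*y) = y*(y - 2)*(y^2 + 5*y + 6) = y*(y - 2)*(y + 2)*(y + 3)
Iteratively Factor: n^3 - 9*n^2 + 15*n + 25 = (n - 5)*(n^2 - 4*n - 5) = (n - 5)*(n + 1)*(n - 5)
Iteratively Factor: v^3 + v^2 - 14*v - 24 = (v + 3)*(v^2 - 2*v - 8) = (v + 2)*(v + 3)*(v - 4)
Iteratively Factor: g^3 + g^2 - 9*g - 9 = (g - 3)*(g^2 + 4*g + 3) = (g - 3)*(g + 1)*(g + 3)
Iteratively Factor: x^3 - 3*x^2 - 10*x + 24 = (x - 4)*(x^2 + x - 6) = (x - 4)*(x + 3)*(x - 2)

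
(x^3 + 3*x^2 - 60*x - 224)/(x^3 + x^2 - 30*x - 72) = (x^2 - x - 56)/(x^2 - 3*x - 18)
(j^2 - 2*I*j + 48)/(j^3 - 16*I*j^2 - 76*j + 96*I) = (j + 6*I)/(j^2 - 8*I*j - 12)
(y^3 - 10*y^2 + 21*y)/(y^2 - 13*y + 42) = y*(y - 3)/(y - 6)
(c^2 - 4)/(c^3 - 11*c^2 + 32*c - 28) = (c + 2)/(c^2 - 9*c + 14)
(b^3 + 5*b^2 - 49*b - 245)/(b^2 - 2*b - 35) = b + 7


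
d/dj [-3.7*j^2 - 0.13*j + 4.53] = -7.4*j - 0.13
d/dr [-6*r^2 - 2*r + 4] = -12*r - 2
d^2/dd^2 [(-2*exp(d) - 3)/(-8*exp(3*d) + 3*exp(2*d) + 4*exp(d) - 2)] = (512*exp(6*d) + 1584*exp(5*d) - 518*exp(4*d) - 524*exp(3*d) - 252*exp(2*d) + 136*exp(d) + 32)*exp(d)/(512*exp(9*d) - 576*exp(8*d) - 552*exp(7*d) + 933*exp(6*d) - 12*exp(5*d) - 474*exp(4*d) + 176*exp(3*d) + 60*exp(2*d) - 48*exp(d) + 8)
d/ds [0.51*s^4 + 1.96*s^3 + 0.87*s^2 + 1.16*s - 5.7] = 2.04*s^3 + 5.88*s^2 + 1.74*s + 1.16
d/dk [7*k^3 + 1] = 21*k^2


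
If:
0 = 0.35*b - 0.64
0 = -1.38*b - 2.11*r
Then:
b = 1.83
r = -1.20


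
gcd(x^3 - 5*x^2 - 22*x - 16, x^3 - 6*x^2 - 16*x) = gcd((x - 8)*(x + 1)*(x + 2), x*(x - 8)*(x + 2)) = x^2 - 6*x - 16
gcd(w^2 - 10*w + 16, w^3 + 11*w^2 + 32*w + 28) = 1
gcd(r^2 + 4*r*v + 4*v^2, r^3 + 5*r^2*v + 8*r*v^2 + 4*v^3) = r^2 + 4*r*v + 4*v^2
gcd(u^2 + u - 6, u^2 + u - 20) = 1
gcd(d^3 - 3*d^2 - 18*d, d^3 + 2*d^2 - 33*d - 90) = d^2 - 3*d - 18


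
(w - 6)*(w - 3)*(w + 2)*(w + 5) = w^4 - 2*w^3 - 35*w^2 + 36*w + 180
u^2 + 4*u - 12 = (u - 2)*(u + 6)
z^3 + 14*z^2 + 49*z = z*(z + 7)^2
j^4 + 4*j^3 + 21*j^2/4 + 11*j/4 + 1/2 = (j + 1/2)^2*(j + 1)*(j + 2)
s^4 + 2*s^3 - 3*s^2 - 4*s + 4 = (s - 1)^2*(s + 2)^2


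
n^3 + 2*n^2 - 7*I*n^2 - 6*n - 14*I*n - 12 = (n + 2)*(n - 6*I)*(n - I)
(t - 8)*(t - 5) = t^2 - 13*t + 40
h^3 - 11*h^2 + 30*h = h*(h - 6)*(h - 5)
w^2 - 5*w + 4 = (w - 4)*(w - 1)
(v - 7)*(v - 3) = v^2 - 10*v + 21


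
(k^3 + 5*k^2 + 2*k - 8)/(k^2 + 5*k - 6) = (k^2 + 6*k + 8)/(k + 6)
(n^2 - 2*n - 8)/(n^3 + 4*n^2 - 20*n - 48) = 1/(n + 6)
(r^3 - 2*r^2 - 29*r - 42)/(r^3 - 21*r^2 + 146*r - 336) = (r^2 + 5*r + 6)/(r^2 - 14*r + 48)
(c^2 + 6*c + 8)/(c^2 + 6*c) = (c^2 + 6*c + 8)/(c*(c + 6))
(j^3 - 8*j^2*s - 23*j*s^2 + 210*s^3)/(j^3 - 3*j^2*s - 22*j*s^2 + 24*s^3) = (-j^2 + 2*j*s + 35*s^2)/(-j^2 - 3*j*s + 4*s^2)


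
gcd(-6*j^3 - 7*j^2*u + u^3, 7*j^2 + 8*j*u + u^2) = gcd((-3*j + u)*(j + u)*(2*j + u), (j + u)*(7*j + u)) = j + u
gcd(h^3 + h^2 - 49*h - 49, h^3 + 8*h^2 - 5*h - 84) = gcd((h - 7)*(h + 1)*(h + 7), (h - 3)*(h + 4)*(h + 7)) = h + 7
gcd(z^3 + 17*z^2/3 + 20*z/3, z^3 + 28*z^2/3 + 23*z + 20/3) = z + 4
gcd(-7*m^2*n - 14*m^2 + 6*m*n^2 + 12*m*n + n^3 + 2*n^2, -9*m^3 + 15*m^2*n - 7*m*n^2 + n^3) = m - n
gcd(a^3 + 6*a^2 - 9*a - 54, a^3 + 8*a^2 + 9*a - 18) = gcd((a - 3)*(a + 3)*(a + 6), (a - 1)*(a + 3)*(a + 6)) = a^2 + 9*a + 18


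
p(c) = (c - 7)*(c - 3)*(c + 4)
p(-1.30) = 96.36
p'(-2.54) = 30.83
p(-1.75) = 93.52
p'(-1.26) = 0.88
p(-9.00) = -960.00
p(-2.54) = 77.16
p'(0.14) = -20.62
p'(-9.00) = 332.00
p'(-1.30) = 1.67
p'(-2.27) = 23.70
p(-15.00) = -4356.00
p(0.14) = 81.23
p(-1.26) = 96.41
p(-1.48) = 95.74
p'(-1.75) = 11.19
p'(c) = (c - 7)*(c - 3) + (c - 7)*(c + 4) + (c - 3)*(c + 4)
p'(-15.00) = 836.00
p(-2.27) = 84.52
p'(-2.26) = 23.44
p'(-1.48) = 5.33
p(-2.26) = 84.75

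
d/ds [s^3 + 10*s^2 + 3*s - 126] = 3*s^2 + 20*s + 3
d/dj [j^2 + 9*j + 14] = 2*j + 9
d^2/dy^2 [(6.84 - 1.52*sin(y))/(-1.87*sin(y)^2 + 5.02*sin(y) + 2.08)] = (-5.315288*sin(y)^5 + 81.406336*sin(y)^4 - 217.472024*sin(y)^3 + 151.148648*sin(y)^2 + 342.735376*sin(y) - 429.693664)/(6.539203*sin(y)^6 - 52.663314*sin(y)^5 + 119.553588*sin(y)^4 - 9.35125599999996*sin(y)^3 - 132.979392*sin(y)^2 - 65.155584*sin(y) - 8.998912)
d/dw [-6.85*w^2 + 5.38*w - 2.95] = 5.38 - 13.7*w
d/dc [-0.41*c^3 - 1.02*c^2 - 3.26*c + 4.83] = -1.23*c^2 - 2.04*c - 3.26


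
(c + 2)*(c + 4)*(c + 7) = c^3 + 13*c^2 + 50*c + 56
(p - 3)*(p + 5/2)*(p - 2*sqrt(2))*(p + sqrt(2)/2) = p^4 - 3*sqrt(2)*p^3/2 - p^3/2 - 19*p^2/2 + 3*sqrt(2)*p^2/4 + p + 45*sqrt(2)*p/4 + 15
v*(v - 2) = v^2 - 2*v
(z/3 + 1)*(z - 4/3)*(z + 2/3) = z^3/3 + 7*z^2/9 - 26*z/27 - 8/9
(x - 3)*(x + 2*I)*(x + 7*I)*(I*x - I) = I*x^4 - 9*x^3 - 4*I*x^3 + 36*x^2 - 11*I*x^2 - 27*x + 56*I*x - 42*I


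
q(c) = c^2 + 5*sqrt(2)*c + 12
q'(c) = 2*c + 5*sqrt(2)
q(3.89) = 54.64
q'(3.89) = 14.85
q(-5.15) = 2.11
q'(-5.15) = -3.23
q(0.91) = 19.26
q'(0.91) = 8.89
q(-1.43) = 3.93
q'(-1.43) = 4.21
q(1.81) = 28.07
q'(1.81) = 10.69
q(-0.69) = 7.60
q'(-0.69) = 5.69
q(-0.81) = 6.93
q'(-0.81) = 5.45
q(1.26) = 22.50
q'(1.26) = 9.59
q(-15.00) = 130.93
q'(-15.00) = -22.93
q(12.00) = 240.85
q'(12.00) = 31.07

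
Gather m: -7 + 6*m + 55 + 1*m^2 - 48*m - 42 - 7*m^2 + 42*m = 6 - 6*m^2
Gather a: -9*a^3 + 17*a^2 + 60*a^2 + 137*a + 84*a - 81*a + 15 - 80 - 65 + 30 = -9*a^3 + 77*a^2 + 140*a - 100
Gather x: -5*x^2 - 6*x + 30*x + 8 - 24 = -5*x^2 + 24*x - 16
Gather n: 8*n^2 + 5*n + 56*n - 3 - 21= 8*n^2 + 61*n - 24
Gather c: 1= 1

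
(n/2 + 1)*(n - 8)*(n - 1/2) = n^3/2 - 13*n^2/4 - 13*n/2 + 4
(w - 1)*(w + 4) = w^2 + 3*w - 4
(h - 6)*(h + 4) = h^2 - 2*h - 24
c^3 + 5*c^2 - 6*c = c*(c - 1)*(c + 6)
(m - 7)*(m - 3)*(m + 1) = m^3 - 9*m^2 + 11*m + 21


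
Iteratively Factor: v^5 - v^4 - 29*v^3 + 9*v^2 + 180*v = (v + 3)*(v^4 - 4*v^3 - 17*v^2 + 60*v) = (v - 5)*(v + 3)*(v^3 + v^2 - 12*v) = (v - 5)*(v - 3)*(v + 3)*(v^2 + 4*v) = v*(v - 5)*(v - 3)*(v + 3)*(v + 4)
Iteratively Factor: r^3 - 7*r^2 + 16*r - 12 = (r - 3)*(r^2 - 4*r + 4) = (r - 3)*(r - 2)*(r - 2)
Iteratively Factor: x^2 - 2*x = (x)*(x - 2)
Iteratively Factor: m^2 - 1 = (m - 1)*(m + 1)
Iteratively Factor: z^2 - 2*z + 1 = (z - 1)*(z - 1)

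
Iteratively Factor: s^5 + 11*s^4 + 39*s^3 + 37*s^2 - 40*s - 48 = (s + 4)*(s^4 + 7*s^3 + 11*s^2 - 7*s - 12) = (s + 4)^2*(s^3 + 3*s^2 - s - 3) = (s + 3)*(s + 4)^2*(s^2 - 1) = (s + 1)*(s + 3)*(s + 4)^2*(s - 1)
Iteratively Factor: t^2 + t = (t)*(t + 1)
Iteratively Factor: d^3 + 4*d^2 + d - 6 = (d + 3)*(d^2 + d - 2) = (d + 2)*(d + 3)*(d - 1)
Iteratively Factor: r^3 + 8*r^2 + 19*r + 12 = (r + 3)*(r^2 + 5*r + 4) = (r + 3)*(r + 4)*(r + 1)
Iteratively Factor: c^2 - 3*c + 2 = (c - 2)*(c - 1)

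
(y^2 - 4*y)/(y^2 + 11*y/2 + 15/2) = 2*y*(y - 4)/(2*y^2 + 11*y + 15)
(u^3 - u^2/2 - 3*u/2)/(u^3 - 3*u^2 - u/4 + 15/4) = 2*u/(2*u - 5)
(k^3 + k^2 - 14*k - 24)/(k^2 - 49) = (k^3 + k^2 - 14*k - 24)/(k^2 - 49)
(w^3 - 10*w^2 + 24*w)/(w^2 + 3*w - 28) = w*(w - 6)/(w + 7)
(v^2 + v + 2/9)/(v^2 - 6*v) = (v^2 + v + 2/9)/(v*(v - 6))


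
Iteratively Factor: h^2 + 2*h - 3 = (h - 1)*(h + 3)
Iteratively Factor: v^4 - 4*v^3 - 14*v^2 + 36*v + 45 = (v - 3)*(v^3 - v^2 - 17*v - 15) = (v - 3)*(v + 3)*(v^2 - 4*v - 5) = (v - 3)*(v + 1)*(v + 3)*(v - 5)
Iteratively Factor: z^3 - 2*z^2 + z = (z)*(z^2 - 2*z + 1) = z*(z - 1)*(z - 1)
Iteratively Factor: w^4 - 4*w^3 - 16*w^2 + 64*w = (w - 4)*(w^3 - 16*w) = (w - 4)^2*(w^2 + 4*w) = w*(w - 4)^2*(w + 4)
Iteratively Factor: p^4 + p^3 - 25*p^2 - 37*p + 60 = (p - 1)*(p^3 + 2*p^2 - 23*p - 60) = (p - 1)*(p + 3)*(p^2 - p - 20) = (p - 1)*(p + 3)*(p + 4)*(p - 5)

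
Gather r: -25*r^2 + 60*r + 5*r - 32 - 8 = -25*r^2 + 65*r - 40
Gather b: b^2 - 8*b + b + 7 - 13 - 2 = b^2 - 7*b - 8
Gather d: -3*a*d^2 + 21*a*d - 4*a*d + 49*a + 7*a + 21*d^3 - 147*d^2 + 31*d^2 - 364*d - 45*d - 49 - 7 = 56*a + 21*d^3 + d^2*(-3*a - 116) + d*(17*a - 409) - 56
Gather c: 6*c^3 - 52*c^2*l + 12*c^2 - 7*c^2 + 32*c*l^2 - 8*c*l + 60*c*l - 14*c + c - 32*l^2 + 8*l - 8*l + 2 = 6*c^3 + c^2*(5 - 52*l) + c*(32*l^2 + 52*l - 13) - 32*l^2 + 2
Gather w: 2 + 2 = 4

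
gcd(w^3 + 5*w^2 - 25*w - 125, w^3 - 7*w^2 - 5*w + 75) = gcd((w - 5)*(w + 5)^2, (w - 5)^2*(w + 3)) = w - 5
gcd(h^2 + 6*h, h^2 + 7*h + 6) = h + 6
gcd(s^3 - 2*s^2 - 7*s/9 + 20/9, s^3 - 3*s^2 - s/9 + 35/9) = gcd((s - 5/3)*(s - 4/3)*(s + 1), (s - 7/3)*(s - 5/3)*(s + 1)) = s^2 - 2*s/3 - 5/3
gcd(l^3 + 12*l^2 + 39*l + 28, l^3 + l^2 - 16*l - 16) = l^2 + 5*l + 4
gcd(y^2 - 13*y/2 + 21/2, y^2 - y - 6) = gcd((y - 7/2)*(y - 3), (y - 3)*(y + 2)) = y - 3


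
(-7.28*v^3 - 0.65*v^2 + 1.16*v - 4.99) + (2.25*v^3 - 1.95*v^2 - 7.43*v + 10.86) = -5.03*v^3 - 2.6*v^2 - 6.27*v + 5.87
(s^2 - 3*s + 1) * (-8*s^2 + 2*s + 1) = -8*s^4 + 26*s^3 - 13*s^2 - s + 1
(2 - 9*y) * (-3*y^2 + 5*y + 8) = 27*y^3 - 51*y^2 - 62*y + 16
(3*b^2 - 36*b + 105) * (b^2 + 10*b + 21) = 3*b^4 - 6*b^3 - 192*b^2 + 294*b + 2205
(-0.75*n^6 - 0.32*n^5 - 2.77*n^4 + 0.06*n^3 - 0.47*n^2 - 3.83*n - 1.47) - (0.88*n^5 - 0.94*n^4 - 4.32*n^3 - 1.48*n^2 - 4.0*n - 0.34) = -0.75*n^6 - 1.2*n^5 - 1.83*n^4 + 4.38*n^3 + 1.01*n^2 + 0.17*n - 1.13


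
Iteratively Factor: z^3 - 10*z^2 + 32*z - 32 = (z - 4)*(z^2 - 6*z + 8) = (z - 4)^2*(z - 2)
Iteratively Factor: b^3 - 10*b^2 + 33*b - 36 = (b - 3)*(b^2 - 7*b + 12) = (b - 4)*(b - 3)*(b - 3)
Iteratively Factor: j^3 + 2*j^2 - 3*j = (j)*(j^2 + 2*j - 3) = j*(j - 1)*(j + 3)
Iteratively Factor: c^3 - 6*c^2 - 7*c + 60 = (c + 3)*(c^2 - 9*c + 20) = (c - 4)*(c + 3)*(c - 5)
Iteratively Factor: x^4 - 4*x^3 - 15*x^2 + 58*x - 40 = (x - 1)*(x^3 - 3*x^2 - 18*x + 40) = (x - 5)*(x - 1)*(x^2 + 2*x - 8) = (x - 5)*(x - 1)*(x + 4)*(x - 2)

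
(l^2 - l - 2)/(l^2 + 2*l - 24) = (l^2 - l - 2)/(l^2 + 2*l - 24)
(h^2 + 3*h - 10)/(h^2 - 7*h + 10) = (h + 5)/(h - 5)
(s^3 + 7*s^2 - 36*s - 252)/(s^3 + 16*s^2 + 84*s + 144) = (s^2 + s - 42)/(s^2 + 10*s + 24)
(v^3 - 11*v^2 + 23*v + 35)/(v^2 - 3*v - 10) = (v^2 - 6*v - 7)/(v + 2)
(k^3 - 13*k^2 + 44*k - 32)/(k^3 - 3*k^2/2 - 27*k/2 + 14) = 2*(k - 8)/(2*k + 7)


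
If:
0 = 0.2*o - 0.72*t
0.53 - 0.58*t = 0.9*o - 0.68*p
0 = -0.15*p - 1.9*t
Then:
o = 0.15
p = -0.54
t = 0.04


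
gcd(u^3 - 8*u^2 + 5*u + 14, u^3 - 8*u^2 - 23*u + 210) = u - 7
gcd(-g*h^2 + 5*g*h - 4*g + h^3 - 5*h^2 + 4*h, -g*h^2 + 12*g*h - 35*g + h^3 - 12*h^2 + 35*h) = g - h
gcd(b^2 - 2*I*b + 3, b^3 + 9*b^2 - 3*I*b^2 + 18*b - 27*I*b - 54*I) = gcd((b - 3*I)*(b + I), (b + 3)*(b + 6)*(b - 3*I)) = b - 3*I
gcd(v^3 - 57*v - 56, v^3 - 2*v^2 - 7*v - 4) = v + 1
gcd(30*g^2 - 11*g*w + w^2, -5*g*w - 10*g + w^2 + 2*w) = -5*g + w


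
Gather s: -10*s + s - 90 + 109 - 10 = 9 - 9*s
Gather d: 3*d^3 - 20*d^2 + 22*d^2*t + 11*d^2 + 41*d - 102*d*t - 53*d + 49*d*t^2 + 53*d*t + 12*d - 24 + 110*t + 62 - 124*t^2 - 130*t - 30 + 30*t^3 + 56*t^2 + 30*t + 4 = 3*d^3 + d^2*(22*t - 9) + d*(49*t^2 - 49*t) + 30*t^3 - 68*t^2 + 10*t + 12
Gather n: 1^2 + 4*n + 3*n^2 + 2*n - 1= 3*n^2 + 6*n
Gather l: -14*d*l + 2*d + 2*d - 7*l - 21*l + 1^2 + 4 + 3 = 4*d + l*(-14*d - 28) + 8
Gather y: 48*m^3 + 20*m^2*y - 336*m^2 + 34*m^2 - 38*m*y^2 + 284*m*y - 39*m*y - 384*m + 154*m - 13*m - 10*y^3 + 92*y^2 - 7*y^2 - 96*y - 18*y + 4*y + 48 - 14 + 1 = 48*m^3 - 302*m^2 - 243*m - 10*y^3 + y^2*(85 - 38*m) + y*(20*m^2 + 245*m - 110) + 35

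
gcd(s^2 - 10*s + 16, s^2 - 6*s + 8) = s - 2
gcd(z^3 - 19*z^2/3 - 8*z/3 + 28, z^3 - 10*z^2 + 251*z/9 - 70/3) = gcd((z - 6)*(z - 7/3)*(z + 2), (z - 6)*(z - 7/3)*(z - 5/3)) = z^2 - 25*z/3 + 14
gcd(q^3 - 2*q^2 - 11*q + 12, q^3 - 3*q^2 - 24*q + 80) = q - 4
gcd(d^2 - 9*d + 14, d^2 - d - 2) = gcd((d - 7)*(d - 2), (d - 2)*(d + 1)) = d - 2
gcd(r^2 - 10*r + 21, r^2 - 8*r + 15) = r - 3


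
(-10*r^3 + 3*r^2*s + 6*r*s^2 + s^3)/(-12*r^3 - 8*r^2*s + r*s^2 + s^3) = (5*r^2 - 4*r*s - s^2)/(6*r^2 + r*s - s^2)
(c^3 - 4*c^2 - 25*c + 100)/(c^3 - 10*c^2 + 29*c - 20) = (c + 5)/(c - 1)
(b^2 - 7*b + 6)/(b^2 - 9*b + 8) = (b - 6)/(b - 8)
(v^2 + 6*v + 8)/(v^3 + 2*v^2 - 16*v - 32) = 1/(v - 4)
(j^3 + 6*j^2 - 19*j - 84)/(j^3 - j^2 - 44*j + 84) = (j^2 - j - 12)/(j^2 - 8*j + 12)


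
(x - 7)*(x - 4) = x^2 - 11*x + 28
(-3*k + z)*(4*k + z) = -12*k^2 + k*z + z^2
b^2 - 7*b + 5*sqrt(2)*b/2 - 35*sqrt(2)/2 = (b - 7)*(b + 5*sqrt(2)/2)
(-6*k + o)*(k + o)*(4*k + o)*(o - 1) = -24*k^3*o + 24*k^3 - 26*k^2*o^2 + 26*k^2*o - k*o^3 + k*o^2 + o^4 - o^3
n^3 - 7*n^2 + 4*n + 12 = (n - 6)*(n - 2)*(n + 1)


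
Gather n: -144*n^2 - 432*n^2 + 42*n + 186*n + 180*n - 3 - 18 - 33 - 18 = -576*n^2 + 408*n - 72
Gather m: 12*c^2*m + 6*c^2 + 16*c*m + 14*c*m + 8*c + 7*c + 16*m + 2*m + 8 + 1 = 6*c^2 + 15*c + m*(12*c^2 + 30*c + 18) + 9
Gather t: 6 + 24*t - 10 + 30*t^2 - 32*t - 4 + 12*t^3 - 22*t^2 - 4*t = 12*t^3 + 8*t^2 - 12*t - 8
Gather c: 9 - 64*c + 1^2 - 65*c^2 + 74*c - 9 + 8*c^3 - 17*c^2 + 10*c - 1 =8*c^3 - 82*c^2 + 20*c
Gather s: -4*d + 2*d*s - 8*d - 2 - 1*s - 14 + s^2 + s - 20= 2*d*s - 12*d + s^2 - 36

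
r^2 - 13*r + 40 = (r - 8)*(r - 5)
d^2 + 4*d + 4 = (d + 2)^2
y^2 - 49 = (y - 7)*(y + 7)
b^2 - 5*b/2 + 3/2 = (b - 3/2)*(b - 1)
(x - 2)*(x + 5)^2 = x^3 + 8*x^2 + 5*x - 50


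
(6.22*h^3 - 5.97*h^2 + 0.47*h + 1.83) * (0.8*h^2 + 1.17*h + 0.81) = 4.976*h^5 + 2.5014*h^4 - 1.5707*h^3 - 2.8218*h^2 + 2.5218*h + 1.4823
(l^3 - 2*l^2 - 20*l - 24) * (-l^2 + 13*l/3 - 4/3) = -l^5 + 19*l^4/3 + 10*l^3 - 60*l^2 - 232*l/3 + 32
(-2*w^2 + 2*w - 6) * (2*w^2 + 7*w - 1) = -4*w^4 - 10*w^3 + 4*w^2 - 44*w + 6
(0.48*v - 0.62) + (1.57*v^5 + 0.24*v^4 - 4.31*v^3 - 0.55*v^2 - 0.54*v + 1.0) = 1.57*v^5 + 0.24*v^4 - 4.31*v^3 - 0.55*v^2 - 0.0600000000000001*v + 0.38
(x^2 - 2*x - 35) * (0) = 0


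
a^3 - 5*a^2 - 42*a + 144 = (a - 8)*(a - 3)*(a + 6)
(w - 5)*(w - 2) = w^2 - 7*w + 10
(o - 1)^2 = o^2 - 2*o + 1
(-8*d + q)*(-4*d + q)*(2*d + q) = 64*d^3 + 8*d^2*q - 10*d*q^2 + q^3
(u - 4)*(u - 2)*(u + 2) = u^3 - 4*u^2 - 4*u + 16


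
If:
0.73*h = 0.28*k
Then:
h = 0.383561643835616*k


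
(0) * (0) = 0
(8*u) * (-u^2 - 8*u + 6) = -8*u^3 - 64*u^2 + 48*u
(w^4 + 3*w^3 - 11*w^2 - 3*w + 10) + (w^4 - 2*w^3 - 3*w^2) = 2*w^4 + w^3 - 14*w^2 - 3*w + 10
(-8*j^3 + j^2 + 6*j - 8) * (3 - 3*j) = 24*j^4 - 27*j^3 - 15*j^2 + 42*j - 24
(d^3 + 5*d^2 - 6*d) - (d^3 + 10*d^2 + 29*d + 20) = -5*d^2 - 35*d - 20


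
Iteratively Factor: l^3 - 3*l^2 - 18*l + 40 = (l + 4)*(l^2 - 7*l + 10) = (l - 5)*(l + 4)*(l - 2)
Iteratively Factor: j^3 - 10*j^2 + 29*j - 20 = (j - 4)*(j^2 - 6*j + 5) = (j - 4)*(j - 1)*(j - 5)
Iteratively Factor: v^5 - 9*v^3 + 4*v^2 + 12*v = (v)*(v^4 - 9*v^2 + 4*v + 12) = v*(v - 2)*(v^3 + 2*v^2 - 5*v - 6) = v*(v - 2)*(v + 3)*(v^2 - v - 2) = v*(v - 2)^2*(v + 3)*(v + 1)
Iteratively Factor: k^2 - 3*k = (k - 3)*(k)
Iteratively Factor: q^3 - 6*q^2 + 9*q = (q - 3)*(q^2 - 3*q) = (q - 3)^2*(q)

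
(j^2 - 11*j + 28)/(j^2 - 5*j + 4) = (j - 7)/(j - 1)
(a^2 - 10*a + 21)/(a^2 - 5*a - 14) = (a - 3)/(a + 2)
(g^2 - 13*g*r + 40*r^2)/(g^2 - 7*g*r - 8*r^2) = (g - 5*r)/(g + r)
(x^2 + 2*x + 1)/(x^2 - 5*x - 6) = (x + 1)/(x - 6)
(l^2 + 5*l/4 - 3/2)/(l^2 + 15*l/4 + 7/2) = (4*l - 3)/(4*l + 7)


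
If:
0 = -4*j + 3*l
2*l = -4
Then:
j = -3/2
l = -2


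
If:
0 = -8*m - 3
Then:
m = -3/8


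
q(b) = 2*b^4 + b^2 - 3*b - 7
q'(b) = 8*b^3 + 2*b - 3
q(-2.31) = 62.21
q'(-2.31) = -106.23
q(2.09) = 29.26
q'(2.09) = 74.21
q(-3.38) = 275.60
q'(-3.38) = -318.68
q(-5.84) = 2371.01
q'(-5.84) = -1608.09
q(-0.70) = -3.93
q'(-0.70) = -7.14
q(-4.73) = 1030.66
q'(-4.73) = -859.05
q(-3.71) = 396.79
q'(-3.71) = -418.94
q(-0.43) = -5.46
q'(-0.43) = -4.50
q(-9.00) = 13223.00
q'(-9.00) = -5853.00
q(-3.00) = 173.00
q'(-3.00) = -225.00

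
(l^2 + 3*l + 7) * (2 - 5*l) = -5*l^3 - 13*l^2 - 29*l + 14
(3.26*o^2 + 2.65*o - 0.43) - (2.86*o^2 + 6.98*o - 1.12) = 0.4*o^2 - 4.33*o + 0.69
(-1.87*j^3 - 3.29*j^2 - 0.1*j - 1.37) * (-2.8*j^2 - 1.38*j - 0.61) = 5.236*j^5 + 11.7926*j^4 + 5.9609*j^3 + 5.9809*j^2 + 1.9516*j + 0.8357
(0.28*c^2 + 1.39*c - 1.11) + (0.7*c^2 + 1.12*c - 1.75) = 0.98*c^2 + 2.51*c - 2.86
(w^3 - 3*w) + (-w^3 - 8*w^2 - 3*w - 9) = -8*w^2 - 6*w - 9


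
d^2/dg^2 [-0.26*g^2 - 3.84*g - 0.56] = -0.520000000000000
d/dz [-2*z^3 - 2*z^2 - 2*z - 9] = -6*z^2 - 4*z - 2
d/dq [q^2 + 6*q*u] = 2*q + 6*u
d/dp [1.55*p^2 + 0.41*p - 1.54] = 3.1*p + 0.41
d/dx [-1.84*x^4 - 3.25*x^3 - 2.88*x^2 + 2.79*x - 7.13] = -7.36*x^3 - 9.75*x^2 - 5.76*x + 2.79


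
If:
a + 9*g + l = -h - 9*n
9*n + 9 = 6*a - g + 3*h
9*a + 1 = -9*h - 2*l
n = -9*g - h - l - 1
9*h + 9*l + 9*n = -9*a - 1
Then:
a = 46505/17721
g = 1139/5907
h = -49502/17721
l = 514/1969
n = -3598/17721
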